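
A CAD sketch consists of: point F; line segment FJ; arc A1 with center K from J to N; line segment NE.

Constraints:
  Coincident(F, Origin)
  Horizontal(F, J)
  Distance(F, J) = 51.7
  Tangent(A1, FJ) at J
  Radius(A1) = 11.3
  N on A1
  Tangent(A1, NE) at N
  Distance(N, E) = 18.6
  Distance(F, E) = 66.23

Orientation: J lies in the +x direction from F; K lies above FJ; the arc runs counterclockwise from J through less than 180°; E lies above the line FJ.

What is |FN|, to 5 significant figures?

64.212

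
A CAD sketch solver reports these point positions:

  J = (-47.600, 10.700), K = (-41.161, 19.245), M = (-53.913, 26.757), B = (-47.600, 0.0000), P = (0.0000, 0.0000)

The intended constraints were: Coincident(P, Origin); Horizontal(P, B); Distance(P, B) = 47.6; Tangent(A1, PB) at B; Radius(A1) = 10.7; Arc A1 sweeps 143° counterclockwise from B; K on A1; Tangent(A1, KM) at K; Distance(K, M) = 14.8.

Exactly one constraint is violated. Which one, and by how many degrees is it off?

Tangent(A1, KM) at K — off by 6.50°.

P = (0.00, 0.00) ✓; P.y = 0.00, B.y = 0.00 ✓; |PB| = 47.60 ✓; ∠(JB, BP) = 90.00° ✓; |JB| = 10.70 ✓; bearing(J→K) − bearing(J→B) = 143.0° ✓; |JK| = 10.70 ✓; ∠(JK, KM) = 83.50° ✗; |KM| = 14.80 ✓.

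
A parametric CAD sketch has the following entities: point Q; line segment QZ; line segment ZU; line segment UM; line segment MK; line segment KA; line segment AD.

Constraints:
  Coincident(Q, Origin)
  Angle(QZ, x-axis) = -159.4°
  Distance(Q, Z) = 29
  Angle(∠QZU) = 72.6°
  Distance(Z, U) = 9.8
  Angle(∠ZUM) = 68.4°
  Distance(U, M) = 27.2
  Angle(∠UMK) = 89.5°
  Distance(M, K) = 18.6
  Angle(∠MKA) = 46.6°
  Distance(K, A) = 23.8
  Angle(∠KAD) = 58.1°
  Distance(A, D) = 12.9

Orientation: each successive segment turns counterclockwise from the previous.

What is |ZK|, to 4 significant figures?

25.28

Q is at the origin; QZ runs at -159.4° with length 29.0, so Z = (-27.15, -10.20). ∠QZU = 72.6° gives ZU at -52.00° from the x-axis; with |ZU| = 9.8, U = (-21.11, -17.93). ∠ZUM = 68.4° gives UM at 59.60° from the x-axis; with |UM| = 27.2, M = (-7.348, 5.534). ∠UMK = 89.5° gives MK at 150.1° from the x-axis; with |MK| = 18.6, K = (-23.47, 14.81). Then |ZK| = |K − Z| = 25.28.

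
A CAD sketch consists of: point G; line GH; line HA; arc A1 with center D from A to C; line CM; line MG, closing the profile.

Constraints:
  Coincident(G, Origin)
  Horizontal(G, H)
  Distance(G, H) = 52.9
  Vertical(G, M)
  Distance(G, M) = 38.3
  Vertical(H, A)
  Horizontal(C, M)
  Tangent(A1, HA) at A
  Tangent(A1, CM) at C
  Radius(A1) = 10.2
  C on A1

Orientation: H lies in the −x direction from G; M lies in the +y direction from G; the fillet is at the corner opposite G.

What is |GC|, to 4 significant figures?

57.36

The virtual corner opposite G is at (-52.90, 38.30). Since A1 is tangent to HA there, DA ⟂ HA and tangency of A1 to CM means the radius DC is perpendicular to CM, with radius 10.2, so the center D sits 10.2 in from both sides at D = (-42.70, 28.10). That places the tangent points at A = (-52.90, 28.10) on HA and C = (-42.70, 38.30) on CM. Then |GC| = |C − G| = 57.36.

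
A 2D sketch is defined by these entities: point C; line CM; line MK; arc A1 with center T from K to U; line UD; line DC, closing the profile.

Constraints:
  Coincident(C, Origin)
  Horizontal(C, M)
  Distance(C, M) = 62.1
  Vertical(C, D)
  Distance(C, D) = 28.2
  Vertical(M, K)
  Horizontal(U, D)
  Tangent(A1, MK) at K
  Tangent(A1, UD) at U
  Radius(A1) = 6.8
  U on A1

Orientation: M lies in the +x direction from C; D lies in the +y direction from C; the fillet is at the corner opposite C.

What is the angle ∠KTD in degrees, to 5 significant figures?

172.99°

C is at the origin; CM is horizontal with |CM| = 62.1 and M on the +x side, so M = (62.100, 0.0000). CD is vertical with |CD| = 28.2 and D on the +y side, so D = (0.0000, 28.200). The virtual corner opposite C is at (62.100, 28.200). Tangency of A1 to MK means the radius TK is perpendicular to MK and since A1 is tangent to UD there, TU ⟂ UD, with radius 6.8, so the center T sits 6.8 in from both sides at T = (55.300, 21.400). That places the tangent points at K = (62.100, 21.400) on MK and U = (55.300, 28.200) on UD. Then cos ∠KTD = TK·TD / (|TK||TD|), giving 172.99°.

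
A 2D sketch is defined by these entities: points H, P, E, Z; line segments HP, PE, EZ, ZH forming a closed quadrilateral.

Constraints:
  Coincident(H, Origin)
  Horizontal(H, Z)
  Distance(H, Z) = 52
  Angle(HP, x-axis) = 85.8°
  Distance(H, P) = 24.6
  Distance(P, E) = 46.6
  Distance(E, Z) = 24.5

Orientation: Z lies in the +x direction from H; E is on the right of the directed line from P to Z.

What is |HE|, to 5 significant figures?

32.950

Checks: |PE| = 46.60 ✓; |EZ| = 24.50 ✓.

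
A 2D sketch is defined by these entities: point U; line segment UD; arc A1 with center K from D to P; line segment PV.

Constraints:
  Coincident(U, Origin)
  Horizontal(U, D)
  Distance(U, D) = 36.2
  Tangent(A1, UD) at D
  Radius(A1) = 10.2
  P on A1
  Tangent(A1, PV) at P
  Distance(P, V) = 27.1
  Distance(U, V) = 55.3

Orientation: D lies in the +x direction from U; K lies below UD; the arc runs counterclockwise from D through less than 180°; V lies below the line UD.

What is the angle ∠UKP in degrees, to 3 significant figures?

42.3°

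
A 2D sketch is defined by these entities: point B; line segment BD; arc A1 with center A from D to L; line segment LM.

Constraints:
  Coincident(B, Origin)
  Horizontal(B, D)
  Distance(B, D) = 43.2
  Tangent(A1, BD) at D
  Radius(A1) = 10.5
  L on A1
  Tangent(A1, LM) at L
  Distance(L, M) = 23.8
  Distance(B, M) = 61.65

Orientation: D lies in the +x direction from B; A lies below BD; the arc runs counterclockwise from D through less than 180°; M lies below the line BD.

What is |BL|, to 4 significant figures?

39.14

B is at the origin; B and D share the same y with |BD| = 43.2 and D on the +x side, so D = (43.20, 0.000). The tangent condition forces AD to be normal to BD, so A = D + (0, -10.5) = (43.20, -10.50). Since AL ⟂ LM (tangency), |AM| = √(10.5² + 23.8²) = 26.01 regardless of where L sits on A1. So M lies on both circle(B, 61.65) and circle(A, 26.01); the below-BD intersection is M = (50.41, -35.50). L is the foot of the tangent from M: L = (35.14, -17.23).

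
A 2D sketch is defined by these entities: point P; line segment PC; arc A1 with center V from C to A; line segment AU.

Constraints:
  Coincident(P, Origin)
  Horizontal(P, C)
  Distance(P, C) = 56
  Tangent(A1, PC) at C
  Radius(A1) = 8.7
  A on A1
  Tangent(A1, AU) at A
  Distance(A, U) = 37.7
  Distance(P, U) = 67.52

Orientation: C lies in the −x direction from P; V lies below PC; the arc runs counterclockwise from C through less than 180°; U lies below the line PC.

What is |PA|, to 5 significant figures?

65.116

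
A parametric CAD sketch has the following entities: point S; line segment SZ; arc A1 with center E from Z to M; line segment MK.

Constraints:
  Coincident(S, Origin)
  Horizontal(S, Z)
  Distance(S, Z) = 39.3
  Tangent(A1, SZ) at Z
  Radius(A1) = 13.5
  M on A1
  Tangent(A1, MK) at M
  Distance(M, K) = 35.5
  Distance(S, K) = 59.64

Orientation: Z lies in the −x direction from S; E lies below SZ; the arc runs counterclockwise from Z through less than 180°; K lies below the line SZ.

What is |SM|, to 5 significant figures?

54.761

S is at the origin; SZ is horizontal with |SZ| = 39.3 and Z on the −x side, so Z = (-39.300, 0.0000). Since A1 is tangent to SZ there, EZ ⟂ SZ, so E = Z + (0, -13.5) = (-39.300, -13.500). Since EM ⟂ MK (tangency), |EK| = √(13.5² + 35.5²) = 37.980 regardless of where M sits on A1. So K lies on both circle(S, 59.64) and circle(E, 37.980); the below-SZ intersection is K = (-31.466, -50.664). M is the foot of the tangent from K: M = (-50.657, -20.798).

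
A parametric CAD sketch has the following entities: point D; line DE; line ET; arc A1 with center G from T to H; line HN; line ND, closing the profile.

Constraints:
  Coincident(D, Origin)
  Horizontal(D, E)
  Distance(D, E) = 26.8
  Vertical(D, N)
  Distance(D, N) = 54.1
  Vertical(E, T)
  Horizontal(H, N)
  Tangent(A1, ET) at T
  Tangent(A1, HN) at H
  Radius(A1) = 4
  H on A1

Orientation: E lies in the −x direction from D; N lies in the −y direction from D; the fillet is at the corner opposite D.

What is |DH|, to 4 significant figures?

58.71

D is at the origin; DE is horizontal with |DE| = 26.8 and E on the −x side, so E = (-26.80, 0.000). D and N share the same x with |DN| = 54.1 and N on the −y side, so N = (0.000, -54.10). The virtual corner opposite D is at (-26.80, -54.10). A1 meets ET tangentially, so GT is at right angles to ET and A1 meets HN tangentially, so GH is at right angles to HN, with radius 4.0, so the center G sits 4.0 in from both sides at G = (-22.80, -50.10). That places the tangent points at T = (-26.80, -50.10) on ET and H = (-22.80, -54.10) on HN. Then |DH| = |H − D| = 58.71.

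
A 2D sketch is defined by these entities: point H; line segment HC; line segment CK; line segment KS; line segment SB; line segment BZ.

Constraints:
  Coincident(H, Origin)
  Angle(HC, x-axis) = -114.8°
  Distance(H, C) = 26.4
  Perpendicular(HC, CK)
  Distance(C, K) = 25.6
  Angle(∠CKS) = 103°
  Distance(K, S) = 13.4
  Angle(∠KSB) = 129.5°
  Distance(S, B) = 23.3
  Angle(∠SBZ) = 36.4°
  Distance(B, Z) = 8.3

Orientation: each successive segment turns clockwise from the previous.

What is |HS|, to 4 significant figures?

31.57

HC ⟂ CK, so CK runs at 155.2°; with |CK| = 25.6, K = (-34.31, -13.23). ∠CKS = 103.0° gives KS at 78.20° from the x-axis; with |KS| = 13.4, S = (-31.57, -0.1105). Then |HS| = |S − H| = 31.57.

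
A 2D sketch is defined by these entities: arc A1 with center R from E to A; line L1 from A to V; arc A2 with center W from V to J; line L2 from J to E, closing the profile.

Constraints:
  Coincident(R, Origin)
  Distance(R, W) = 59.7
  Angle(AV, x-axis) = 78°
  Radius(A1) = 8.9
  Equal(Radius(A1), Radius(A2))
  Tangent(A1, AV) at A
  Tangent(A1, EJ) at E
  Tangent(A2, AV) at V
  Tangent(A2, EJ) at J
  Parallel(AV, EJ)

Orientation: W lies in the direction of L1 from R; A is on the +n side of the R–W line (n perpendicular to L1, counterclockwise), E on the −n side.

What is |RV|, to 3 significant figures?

60.4

The slot axis is L1's direction at 78.0°, so u = (cos 78.0°, sin 78.0°) = (0.208, 0.978) and n = (−sin 78.0°, cos 78.0°) = (-0.978, 0.208). R is at the origin and W lies 59.7 along u from R, so W = 59.7·u = (12.4, 58.4). Tangency of A1 to both parallel lines with radius 8.9 puts A and E at R ± 8.9·n: A = (-8.71, 1.85), E = (8.71, -1.85). Equal radii place V and J the same way about W: V = W + 8.9·n = (3.71, 60.2), J = W − 8.9·n = (21.1, 56.5). Then |RV| = |V − R| = 60.4.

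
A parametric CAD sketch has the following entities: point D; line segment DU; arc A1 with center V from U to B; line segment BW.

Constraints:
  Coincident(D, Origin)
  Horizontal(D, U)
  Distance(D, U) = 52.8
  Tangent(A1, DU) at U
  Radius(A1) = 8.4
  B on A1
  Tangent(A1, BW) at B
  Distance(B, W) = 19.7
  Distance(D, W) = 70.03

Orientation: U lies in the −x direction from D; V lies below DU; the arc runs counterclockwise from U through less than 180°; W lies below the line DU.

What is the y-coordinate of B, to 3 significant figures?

-6.69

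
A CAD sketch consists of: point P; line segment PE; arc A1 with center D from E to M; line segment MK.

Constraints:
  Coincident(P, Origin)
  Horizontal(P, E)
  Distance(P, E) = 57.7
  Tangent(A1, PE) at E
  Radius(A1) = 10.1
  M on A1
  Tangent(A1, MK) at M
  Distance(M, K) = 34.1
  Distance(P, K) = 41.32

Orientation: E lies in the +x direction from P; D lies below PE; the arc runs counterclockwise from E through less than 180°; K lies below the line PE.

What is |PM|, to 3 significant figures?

50.0

Checks: |DM| = 10.10 ✓; ∠(DM, MK) = 90.00° ✓; |MK| = 34.10 ✓; |PK| = 41.32 ✓.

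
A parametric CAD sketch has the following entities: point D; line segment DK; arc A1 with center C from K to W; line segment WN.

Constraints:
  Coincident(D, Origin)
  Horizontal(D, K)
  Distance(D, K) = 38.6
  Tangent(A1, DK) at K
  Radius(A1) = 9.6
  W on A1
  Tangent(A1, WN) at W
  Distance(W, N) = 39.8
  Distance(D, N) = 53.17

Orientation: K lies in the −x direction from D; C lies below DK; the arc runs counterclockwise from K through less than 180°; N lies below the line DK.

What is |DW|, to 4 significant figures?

48.85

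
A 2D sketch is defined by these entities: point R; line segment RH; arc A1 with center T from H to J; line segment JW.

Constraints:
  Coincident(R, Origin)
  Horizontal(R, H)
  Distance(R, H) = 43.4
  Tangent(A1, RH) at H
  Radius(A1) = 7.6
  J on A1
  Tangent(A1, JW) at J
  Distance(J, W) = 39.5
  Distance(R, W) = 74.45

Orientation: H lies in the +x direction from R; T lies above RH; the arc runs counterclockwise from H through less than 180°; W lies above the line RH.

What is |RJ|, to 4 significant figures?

51.14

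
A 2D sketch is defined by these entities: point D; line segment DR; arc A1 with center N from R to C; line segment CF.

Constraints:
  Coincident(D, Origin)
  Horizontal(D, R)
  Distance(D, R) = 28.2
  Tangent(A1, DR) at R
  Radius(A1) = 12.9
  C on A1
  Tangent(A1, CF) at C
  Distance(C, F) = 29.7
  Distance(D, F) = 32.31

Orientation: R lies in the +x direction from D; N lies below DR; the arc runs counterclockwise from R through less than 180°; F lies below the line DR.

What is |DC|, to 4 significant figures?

18.20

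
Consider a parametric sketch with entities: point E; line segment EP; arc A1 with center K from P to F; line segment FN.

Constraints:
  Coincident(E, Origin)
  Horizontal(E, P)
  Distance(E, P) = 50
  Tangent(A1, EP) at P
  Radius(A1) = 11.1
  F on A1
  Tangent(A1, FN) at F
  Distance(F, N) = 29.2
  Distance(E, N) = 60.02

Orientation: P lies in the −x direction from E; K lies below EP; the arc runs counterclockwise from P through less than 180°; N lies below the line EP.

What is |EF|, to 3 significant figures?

61.7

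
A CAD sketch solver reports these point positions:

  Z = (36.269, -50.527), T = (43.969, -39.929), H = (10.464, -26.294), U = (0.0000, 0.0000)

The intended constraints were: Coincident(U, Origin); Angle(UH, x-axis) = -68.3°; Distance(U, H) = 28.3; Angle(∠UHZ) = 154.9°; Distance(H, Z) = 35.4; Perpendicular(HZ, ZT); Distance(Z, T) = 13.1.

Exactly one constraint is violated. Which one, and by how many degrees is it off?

Perpendicular(HZ, ZT) — off by 7.20°.

U = (0.00, 0.00) ✓; UH at -68.30° ✓; |UH| = 28.30 ✓; ∠UHZ = 154.9° ✓; |HZ| = 35.40 ✓; ∠(HZ, ZT) = 97.20° ✗; |ZT| = 13.10 ✓.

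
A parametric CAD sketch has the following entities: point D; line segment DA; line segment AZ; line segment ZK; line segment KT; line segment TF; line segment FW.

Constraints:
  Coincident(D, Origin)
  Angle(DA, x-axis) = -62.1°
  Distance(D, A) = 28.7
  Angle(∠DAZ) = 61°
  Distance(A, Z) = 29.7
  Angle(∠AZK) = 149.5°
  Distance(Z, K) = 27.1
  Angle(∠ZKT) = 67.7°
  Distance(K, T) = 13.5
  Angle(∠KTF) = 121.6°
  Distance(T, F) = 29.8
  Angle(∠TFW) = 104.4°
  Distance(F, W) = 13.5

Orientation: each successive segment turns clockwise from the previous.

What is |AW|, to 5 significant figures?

16.271

D is at the origin; DA runs at -62.1° with length 28.7, so A = (13.430, -25.364). ∠DAZ = 61.0° gives AZ at 178.90° from the x-axis; with |AZ| = 29.7, Z = (-16.265, -24.794). ∠AZK = 149.5° gives ZK at 148.40° from the x-axis; with |ZK| = 27.1, K = (-39.347, -10.594). ∠ZKT = 67.7° gives KT at 36.100° from the x-axis; with |KT| = 13.5, T = (-28.439, -2.6397). ∠KTF = 121.6° gives TF at -22.300° from the x-axis; with |TF| = 29.8, F = (-0.86763, -13.948). ∠TFW = 104.4° gives FW at -97.900° from the x-axis; with |FW| = 13.5, W = (-2.7231, -27.319). Then |AW| = |W − A| = 16.271.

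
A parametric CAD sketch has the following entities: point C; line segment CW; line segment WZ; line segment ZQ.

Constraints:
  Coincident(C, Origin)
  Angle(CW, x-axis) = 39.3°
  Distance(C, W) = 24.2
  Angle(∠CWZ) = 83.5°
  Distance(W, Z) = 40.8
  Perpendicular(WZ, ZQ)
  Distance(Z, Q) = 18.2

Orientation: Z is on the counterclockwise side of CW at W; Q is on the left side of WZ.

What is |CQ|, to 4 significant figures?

38.51

C is at the origin; CW runs at 39.3° with length 24.2, so W = 24.2·(cos 39.3°, sin 39.3°) = (18.73, 15.33). ∠CWZ = 83.5°, so WZ runs at 39.3° + (180° − 83.5°) = 135.8° from the x-axis; with |WZ| = 40.8, Z = W + 40.8·(cos 135.8°, sin 135.8°) = (-10.52, 43.77). WZ is perpendicular to ZQ; with |ZQ| = 18.2 on the left of WZ, Q = Z + 18.2·(-0.6972, -0.7169) = (-23.21, 30.72). Then |CQ| = |Q − C| = 38.51.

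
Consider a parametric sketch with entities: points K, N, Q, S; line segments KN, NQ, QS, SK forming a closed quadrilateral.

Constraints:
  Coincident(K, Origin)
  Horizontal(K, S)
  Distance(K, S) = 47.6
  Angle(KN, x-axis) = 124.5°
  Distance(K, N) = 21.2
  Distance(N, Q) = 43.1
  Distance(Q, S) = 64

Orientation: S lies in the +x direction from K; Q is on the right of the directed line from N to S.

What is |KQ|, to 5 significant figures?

27.899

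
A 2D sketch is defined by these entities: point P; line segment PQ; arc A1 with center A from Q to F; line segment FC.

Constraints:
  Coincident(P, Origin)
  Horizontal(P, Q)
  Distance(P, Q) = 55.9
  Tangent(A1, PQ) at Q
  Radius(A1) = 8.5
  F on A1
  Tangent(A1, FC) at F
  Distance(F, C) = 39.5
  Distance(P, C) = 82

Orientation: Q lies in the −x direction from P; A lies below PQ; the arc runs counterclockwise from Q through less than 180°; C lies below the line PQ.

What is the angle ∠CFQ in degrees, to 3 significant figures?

137°

Checks: P = (0.00, 0.00) ✓; |AF| = 8.500 ✓; ∠(AF, FC) = 90.00° ✓; |FC| = 39.50 ✓; |PC| = 82.00 ✓.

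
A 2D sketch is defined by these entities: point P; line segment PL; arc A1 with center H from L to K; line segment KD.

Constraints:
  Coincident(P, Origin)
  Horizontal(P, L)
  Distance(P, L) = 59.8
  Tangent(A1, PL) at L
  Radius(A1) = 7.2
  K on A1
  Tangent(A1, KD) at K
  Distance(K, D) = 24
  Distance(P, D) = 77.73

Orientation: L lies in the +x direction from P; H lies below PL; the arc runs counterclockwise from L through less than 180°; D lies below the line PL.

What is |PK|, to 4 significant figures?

56.19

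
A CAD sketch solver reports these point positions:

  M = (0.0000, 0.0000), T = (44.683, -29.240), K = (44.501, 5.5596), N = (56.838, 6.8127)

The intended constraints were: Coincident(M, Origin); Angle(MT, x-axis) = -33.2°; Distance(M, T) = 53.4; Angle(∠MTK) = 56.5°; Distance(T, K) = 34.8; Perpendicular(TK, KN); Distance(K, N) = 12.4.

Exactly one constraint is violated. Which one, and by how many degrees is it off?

Perpendicular(TK, KN) — off by 5.50°.

M = (0.00, 0.00) ✓; MT at -33.20° ✓; |MT| = 53.40 ✓; ∠MTK = 56.50° ✓; |TK| = 34.80 ✓; ∠(TK, KN) = 84.50° ✗; |KN| = 12.40 ✓.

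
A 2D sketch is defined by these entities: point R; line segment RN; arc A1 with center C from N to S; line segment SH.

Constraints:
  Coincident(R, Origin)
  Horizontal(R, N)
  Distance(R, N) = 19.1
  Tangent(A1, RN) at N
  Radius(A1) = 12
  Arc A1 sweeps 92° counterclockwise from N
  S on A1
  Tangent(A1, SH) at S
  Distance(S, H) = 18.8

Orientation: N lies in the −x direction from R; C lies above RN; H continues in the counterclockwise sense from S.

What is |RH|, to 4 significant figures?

32.16

R is at the origin; RN is horizontal with |RN| = 19.1 and N on the −x side, so N = (-19.10, 0.000). Since A1 is tangent to RN there, CN ⟂ RN, so C = N + (0, 12) = (-19.10, 12.00). On A1, N sits at bearing -90° from C; a 92° counterclockwise sweep puts S at bearing 2°, so S = C + 12.0·(cos 2°, sin 2°) = (-7.107, 12.42). A1 meets SH tangentially, so CS is at right angles to SH, so SH runs along (−sin 2°, cos 2°); with |SH| = 18.8, H = (-7.763, 31.21). Then |RH| = |H − R| = 32.16.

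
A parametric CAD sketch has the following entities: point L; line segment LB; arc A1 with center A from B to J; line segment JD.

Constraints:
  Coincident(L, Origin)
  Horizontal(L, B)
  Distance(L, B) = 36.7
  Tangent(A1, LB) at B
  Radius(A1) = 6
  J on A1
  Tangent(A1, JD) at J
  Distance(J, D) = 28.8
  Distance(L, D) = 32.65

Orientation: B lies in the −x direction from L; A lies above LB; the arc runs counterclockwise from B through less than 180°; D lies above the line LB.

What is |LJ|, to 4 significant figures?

31.66

Checks: |LB| = 36.70 ✓; |AJ| = 6.000 ✓; ∠(AJ, JD) = 90.00° ✓; |JD| = 28.80 ✓; |LD| = 32.65 ✓.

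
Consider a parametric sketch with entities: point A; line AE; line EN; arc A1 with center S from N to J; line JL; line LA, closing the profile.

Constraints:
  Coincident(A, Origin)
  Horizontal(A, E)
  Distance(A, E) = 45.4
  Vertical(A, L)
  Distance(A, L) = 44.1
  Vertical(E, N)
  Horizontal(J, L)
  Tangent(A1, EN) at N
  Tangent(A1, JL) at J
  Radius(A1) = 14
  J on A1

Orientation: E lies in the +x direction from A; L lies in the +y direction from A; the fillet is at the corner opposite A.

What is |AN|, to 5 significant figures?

54.472

A is at the origin; A and E share the same y with |AE| = 45.4 and E on the +x side, so E = (45.400, 0.0000). AL is vertical with |AL| = 44.1 and L on the +y side, so L = (0.0000, 44.100). The virtual corner opposite A is at (45.400, 44.100). The tangent condition forces SN to be normal to EN and A1 meets JL tangentially, so SJ is at right angles to JL, with radius 14.0, so the center S sits 14.0 in from both sides at S = (31.400, 30.100). That places the tangent points at N = (45.400, 30.100) on EN and J = (31.400, 44.100) on JL. Then |AN| = |N − A| = 54.472.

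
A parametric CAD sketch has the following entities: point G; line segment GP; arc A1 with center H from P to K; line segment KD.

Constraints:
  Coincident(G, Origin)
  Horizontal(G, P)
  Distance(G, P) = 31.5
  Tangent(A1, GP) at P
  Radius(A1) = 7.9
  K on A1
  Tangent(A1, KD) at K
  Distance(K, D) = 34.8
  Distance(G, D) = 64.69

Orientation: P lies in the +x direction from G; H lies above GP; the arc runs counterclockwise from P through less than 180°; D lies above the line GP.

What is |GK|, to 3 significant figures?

38.8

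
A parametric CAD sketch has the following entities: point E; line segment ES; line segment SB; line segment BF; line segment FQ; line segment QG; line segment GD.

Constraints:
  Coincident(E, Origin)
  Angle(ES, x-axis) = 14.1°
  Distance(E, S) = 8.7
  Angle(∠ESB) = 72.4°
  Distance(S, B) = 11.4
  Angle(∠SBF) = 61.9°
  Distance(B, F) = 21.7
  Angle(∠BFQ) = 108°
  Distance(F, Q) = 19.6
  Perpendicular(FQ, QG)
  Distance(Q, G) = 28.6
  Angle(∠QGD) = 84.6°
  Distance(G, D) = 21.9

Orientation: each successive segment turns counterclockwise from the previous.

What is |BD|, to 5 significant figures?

7.4229

E is at the origin; ES runs at 14.1° with length 8.7, so S = (8.4379, 2.1195). ∠ESB = 72.4° gives SB at 121.70° from the x-axis; with |SB| = 11.4, B = (2.4475, 11.819). ∠SBF = 61.9° gives BF at -120.20° from the x-axis; with |BF| = 21.7, F = (-8.4680, -6.9361). ∠BFQ = 108.0° gives FQ at -48.200° from the x-axis; with |FQ| = 19.6, Q = (4.5960, -21.547). The perpendicularity gives QG at right angles to FQ, so QG runs at 41.800°; with |QG| = 28.6, G = (25.917, -2.4846). ∠QGD = 84.6° gives GD at 137.20° from the x-axis; with |GD| = 21.9, D = (9.8479, 12.395). Then |BD| = |D − B| = 7.4229.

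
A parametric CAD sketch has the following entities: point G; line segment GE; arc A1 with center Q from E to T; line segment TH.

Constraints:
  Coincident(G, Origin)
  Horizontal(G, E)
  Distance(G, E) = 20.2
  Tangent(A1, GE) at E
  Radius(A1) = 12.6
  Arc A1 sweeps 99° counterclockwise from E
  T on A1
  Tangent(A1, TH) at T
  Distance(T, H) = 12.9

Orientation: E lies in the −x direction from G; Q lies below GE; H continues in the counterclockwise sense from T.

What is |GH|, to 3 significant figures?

41.0

G is at the origin; GE is horizontal with |GE| = 20.2 and E on the −x side, so E = (-20.2, 0.00). The tangent condition forces QE to be normal to GE, so Q = E + (0, -12.6) = (-20.2, -12.6). On A1, E sits at bearing 90° from Q; a 99° counterclockwise sweep puts T at bearing 189°, so T = Q + 12.6·(cos 189°, sin 189°) = (-32.6, -14.6). Since A1 is tangent to TH there, QT ⟂ TH, so TH runs along (−sin 189°, cos 189°); with |TH| = 12.9, H = (-30.6, -27.3). Then |GH| = |H − G| = 41.0.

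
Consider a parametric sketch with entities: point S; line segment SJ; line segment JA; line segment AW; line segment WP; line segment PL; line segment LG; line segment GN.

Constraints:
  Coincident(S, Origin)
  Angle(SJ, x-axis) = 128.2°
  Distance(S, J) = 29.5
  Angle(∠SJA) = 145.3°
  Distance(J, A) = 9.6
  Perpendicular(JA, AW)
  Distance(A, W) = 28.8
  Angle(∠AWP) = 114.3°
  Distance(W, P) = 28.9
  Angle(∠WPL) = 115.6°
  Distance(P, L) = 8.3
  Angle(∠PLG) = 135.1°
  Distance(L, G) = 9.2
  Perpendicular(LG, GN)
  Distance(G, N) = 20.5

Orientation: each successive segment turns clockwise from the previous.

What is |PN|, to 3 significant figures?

21.0

S is at the origin; SJ runs at 128.2° with length 29.5, so J = (-18.2, 23.2). ∠SJA = 145.3° gives JA at 93.5° from the x-axis; with |JA| = 9.6, A = (-18.8, 32.8). The perpendicularity gives AW at right angles to JA, so AW runs at 3.50°; with |AW| = 28.8, W = (9.92, 34.5). ∠AWP = 114.3° gives WP at -62.2° from the x-axis; with |WP| = 28.9, P = (23.4, 8.96). ∠WPL = 115.6° gives PL at -127° from the x-axis; with |PL| = 8.3, L = (18.4, 2.30). ∠PLG = 135.1° gives LG at -172° from the x-axis; with |LG| = 9.2, G = (9.35, 0.935). LG ⟂ GN, so GN runs at 98.5°; with |GN| = 20.5, N = (6.32, 21.2). Then |PN| = |N − P| = 21.0.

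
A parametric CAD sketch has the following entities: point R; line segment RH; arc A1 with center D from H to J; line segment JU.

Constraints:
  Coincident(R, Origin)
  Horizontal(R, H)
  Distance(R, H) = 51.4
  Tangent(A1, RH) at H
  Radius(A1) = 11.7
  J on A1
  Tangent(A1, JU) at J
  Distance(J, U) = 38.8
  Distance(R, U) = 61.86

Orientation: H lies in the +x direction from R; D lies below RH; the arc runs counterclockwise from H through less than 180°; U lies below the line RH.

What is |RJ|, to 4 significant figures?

41.19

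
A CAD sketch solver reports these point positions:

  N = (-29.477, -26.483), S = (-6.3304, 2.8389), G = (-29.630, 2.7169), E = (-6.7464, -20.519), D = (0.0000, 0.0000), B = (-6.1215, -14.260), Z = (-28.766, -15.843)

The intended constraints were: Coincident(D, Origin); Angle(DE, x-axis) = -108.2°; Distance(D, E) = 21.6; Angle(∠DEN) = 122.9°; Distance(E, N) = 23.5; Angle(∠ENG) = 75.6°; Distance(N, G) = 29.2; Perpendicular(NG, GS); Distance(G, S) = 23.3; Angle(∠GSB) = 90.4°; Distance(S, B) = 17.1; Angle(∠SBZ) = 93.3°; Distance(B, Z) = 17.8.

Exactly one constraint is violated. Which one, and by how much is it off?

Distance(B, Z) = 17.8 — off by 4.90.

D = (0.00, 0.00) ✓; DE at -108.2° ✓; |DE| = 21.60 ✓; ∠DEN = 122.9° ✓; |EN| = 23.50 ✓; ∠ENG = 75.60° ✓; |NG| = 29.20 ✓; ∠(NG, GS) = 90.00° ✓; |GS| = 23.30 ✓; ∠GSB = 90.40° ✓; |SB| = 17.10 ✓; ∠SBZ = 93.30° ✓; |BZ| = 22.70 ✗.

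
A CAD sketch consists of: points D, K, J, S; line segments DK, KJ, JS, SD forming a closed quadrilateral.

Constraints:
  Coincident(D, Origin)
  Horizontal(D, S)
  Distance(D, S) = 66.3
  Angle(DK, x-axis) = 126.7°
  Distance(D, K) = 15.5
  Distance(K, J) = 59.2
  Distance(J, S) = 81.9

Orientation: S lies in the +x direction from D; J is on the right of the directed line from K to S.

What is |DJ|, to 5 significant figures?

46.253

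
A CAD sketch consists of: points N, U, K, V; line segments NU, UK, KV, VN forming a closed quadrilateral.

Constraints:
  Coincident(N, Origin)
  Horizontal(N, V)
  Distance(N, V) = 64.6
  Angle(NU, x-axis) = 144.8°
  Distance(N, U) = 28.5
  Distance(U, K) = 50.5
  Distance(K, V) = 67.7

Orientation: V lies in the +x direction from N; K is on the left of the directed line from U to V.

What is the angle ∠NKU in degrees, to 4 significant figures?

32.83°

Checks: |UK| = 50.50 ✓; |KV| = 67.70 ✓.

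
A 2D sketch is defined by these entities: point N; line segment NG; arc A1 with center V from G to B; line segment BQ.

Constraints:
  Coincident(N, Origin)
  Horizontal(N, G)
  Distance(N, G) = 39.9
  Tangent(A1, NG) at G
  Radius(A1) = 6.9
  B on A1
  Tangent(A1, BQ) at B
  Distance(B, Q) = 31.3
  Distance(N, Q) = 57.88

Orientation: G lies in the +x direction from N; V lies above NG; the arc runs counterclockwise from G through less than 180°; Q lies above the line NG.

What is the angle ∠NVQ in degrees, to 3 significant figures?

105°

Checks: |VB| = 6.900 ✓; ∠(VB, BQ) = 90.00° ✓; |BQ| = 31.30 ✓; |NQ| = 57.88 ✓.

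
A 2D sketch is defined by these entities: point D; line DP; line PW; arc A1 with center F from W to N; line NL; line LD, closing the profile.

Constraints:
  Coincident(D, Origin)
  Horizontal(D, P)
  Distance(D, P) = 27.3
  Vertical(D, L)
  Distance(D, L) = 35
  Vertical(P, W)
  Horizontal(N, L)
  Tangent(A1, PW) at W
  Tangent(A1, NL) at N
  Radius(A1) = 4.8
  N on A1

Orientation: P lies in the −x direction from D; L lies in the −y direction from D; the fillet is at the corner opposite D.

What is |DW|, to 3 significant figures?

40.7

The virtual corner opposite D is at (-27.3, -35.0). A1 meets PW tangentially, so FW is at right angles to PW and the tangent condition forces FN to be normal to NL, with radius 4.8, so the center F sits 4.8 in from both sides at F = (-22.5, -30.2). That places the tangent points at W = (-27.3, -30.2) on PW and N = (-22.5, -35.0) on NL. Then |DW| = |W − D| = 40.7.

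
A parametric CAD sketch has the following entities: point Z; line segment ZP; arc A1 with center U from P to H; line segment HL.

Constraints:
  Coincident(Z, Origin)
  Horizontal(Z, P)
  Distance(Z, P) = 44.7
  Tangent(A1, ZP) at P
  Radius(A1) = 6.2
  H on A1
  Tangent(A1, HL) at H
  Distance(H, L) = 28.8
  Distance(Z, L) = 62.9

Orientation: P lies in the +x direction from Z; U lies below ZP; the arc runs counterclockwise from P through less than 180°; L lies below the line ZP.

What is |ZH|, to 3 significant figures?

40.2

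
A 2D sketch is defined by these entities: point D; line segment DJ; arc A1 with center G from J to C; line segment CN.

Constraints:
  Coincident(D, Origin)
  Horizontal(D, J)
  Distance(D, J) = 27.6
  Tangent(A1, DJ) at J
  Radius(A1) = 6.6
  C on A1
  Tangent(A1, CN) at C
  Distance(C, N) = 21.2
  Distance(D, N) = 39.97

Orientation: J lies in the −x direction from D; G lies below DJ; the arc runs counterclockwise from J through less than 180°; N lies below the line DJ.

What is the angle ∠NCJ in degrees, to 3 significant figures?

126°

D is at the origin; DJ is horizontal with |DJ| = 27.6 and J on the −x side, so J = (-27.6, 0.00). Tangency of A1 to DJ means the radius GJ is perpendicular to DJ, so G = J + (0, -6.6) = (-27.6, -6.60). Since GC ⟂ CN (tangency), |GN| = √(6.6² + 21.2²) = 22.2 regardless of where C sits on A1. So N lies on both circle(D, 39.97) and circle(G, 22.2); the below-DJ intersection is N = (-27.7, -28.8). C is the foot of the tangent from N: C = (-33.9, -8.53).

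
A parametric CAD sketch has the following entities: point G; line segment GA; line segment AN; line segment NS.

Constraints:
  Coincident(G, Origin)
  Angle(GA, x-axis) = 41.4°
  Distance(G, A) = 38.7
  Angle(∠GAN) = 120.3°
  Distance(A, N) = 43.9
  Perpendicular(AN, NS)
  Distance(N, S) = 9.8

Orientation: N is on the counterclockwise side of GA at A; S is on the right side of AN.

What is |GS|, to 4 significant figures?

76.75

G is at the origin; GA runs at 41.4° with length 38.7, so A = 38.7·(cos 41.4°, sin 41.4°) = (29.03, 25.59). ∠GAN = 120.3°, so AN runs at 41.4° + (180° − 120.3°) = 101.1° from the x-axis; with |AN| = 43.9, N = A + 43.9·(cos 101.1°, sin 101.1°) = (20.58, 68.67). AN is perpendicular to NS; with |NS| = 9.8 on the right of AN, S = N + 9.8·(0.9813, 0.1925) = (30.19, 70.56). Then |GS| = |S − G| = 76.75.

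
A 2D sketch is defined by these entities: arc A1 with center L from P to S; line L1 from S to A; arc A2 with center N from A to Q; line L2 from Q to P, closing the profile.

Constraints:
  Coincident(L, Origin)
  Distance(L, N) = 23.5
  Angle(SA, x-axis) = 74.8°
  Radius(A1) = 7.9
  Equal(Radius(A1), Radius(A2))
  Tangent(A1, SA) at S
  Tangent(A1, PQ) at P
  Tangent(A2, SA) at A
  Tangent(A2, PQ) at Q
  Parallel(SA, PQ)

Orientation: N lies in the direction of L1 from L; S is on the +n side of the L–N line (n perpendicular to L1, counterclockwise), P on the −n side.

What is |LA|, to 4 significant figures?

24.79

The slot axis is L1's direction at 74.8°, so u = (cos 74.8°, sin 74.8°) = (0.2622, 0.9650) and n = (−sin 74.8°, cos 74.8°) = (-0.9650, 0.2622). L is at the origin and N lies 23.5 along u from L, so N = 23.5·u = (6.161, 22.68). Tangency of A1 to both parallel lines with radius 7.9 puts S and P at L ± 7.9·n: S = (-7.624, 2.071), P = (7.624, -2.071). Equal radii place A and Q the same way about N: A = N + 7.9·n = (-1.462, 24.75), Q = N − 7.9·n = (13.79, 20.61). Then |LA| = |A − L| = 24.79.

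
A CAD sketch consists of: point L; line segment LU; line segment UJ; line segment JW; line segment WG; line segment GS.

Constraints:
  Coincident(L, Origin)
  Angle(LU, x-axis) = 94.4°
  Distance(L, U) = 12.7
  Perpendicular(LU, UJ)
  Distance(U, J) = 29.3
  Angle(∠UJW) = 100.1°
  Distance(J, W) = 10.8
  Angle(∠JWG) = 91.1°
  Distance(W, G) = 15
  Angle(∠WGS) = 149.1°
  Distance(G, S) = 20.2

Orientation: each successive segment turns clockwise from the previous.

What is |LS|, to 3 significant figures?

6.48

L is at the origin; LU runs at 94.4° with length 12.7, so U = (-0.974, 12.7). LU ⟂ UJ, so UJ runs at 4.40°; with |UJ| = 29.3, J = (28.2, 14.9). ∠UJW = 100.1° gives JW at -75.5° from the x-axis; with |JW| = 10.8, W = (30.9, 4.45). ∠JWG = 91.1° gives WG at -164° from the x-axis; with |WG| = 15.0, G = (16.5, 0.421). ∠WGS = 149.1° gives GS at 165° from the x-axis; with |GS| = 20.2, S = (-2.99, 5.75). Then |LS| = |S − L| = 6.48.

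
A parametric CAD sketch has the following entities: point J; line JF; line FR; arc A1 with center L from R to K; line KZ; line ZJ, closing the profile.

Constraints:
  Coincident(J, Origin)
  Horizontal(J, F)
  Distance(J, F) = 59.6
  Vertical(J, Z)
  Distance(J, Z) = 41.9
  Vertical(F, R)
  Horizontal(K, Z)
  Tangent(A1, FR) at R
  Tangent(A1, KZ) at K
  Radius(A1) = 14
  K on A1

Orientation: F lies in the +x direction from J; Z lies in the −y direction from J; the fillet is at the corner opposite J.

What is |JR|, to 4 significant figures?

65.81

J is at the origin; JF is horizontal with |JF| = 59.6 and F on the +x side, so F = (59.60, 0.000). JZ is vertical with |JZ| = 41.9 and Z on the −y side, so Z = (0.000, -41.90). The virtual corner opposite J is at (59.60, -41.90). Tangency of A1 to FR means the radius LR is perpendicular to FR and since A1 is tangent to KZ there, LK ⟂ KZ, with radius 14.0, so the center L sits 14.0 in from both sides at L = (45.60, -27.90). That places the tangent points at R = (59.60, -27.90) on FR and K = (45.60, -41.90) on KZ. Then |JR| = |R − J| = 65.81.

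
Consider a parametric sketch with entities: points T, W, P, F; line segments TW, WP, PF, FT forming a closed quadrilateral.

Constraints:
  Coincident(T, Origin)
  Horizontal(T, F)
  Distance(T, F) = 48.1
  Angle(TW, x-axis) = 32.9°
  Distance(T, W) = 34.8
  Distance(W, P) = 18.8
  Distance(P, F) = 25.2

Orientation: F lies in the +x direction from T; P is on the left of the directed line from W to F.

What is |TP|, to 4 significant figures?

53.27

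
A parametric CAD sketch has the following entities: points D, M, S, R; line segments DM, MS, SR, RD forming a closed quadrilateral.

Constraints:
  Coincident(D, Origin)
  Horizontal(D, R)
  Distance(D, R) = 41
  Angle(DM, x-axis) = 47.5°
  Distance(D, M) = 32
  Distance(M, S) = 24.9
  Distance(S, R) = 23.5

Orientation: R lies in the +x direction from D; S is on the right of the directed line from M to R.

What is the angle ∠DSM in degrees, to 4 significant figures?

96.31°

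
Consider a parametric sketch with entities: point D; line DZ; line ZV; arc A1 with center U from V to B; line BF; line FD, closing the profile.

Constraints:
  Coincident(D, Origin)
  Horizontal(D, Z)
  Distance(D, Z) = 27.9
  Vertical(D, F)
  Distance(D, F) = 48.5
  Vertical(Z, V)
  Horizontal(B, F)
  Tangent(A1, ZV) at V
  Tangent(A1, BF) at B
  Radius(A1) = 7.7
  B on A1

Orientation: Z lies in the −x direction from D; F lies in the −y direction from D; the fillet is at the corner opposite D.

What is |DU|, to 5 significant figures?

45.527

D is at the origin; DZ is horizontal with |DZ| = 27.9 and Z on the −x side, so Z = (-27.900, 0.0000). DF is vertical with |DF| = 48.5 and F on the −y side, so F = (0.0000, -48.500). The virtual corner opposite D is at (-27.900, -48.500). The tangent condition forces UV to be normal to ZV and A1 meets BF tangentially, so UB is at right angles to BF, with radius 7.7, so the center U sits 7.7 in from both sides at U = (-20.200, -40.800). Then |DU| = |U − D| = 45.527.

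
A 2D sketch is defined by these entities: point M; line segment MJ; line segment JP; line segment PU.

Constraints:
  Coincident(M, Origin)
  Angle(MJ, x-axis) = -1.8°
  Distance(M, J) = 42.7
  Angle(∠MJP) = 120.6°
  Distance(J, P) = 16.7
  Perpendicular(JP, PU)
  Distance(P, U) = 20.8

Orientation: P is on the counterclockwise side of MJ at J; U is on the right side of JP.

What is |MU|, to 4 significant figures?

69.21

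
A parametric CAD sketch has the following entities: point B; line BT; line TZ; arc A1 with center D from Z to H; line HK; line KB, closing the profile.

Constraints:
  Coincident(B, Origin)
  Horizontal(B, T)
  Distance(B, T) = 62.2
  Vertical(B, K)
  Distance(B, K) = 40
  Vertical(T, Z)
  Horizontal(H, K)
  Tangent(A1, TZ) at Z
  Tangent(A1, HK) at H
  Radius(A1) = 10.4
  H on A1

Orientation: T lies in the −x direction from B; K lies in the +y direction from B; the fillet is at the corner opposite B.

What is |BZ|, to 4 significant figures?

68.88

B is at the origin; B and T share the same y with |BT| = 62.2 and T on the −x side, so T = (-62.20, 0.000). B and K share the same x with |BK| = 40.0 and K on the +y side, so K = (0.000, 40.00). The virtual corner opposite B is at (-62.20, 40.00). The tangent condition forces DZ to be normal to TZ and since A1 is tangent to HK there, DH ⟂ HK, with radius 10.4, so the center D sits 10.4 in from both sides at D = (-51.80, 29.60). That places the tangent points at Z = (-62.20, 29.60) on TZ and H = (-51.80, 40.00) on HK. Then |BZ| = |Z − B| = 68.88.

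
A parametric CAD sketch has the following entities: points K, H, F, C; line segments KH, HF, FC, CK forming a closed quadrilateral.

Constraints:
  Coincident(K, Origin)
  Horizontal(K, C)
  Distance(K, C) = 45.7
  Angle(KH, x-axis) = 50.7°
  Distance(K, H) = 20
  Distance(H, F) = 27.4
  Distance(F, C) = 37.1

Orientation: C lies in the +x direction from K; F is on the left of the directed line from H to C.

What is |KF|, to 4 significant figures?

47.33

K is at the origin; K and C share the same y with |KC| = 45.7 and C in +x, so C = (45.7, 0). KH runs at 50.7° with |KH| = 20.0, so H = (12.67, 15.48). F is determined by |HF| = 27.4 and |FC| = 37.1 together: it lies at the intersection of circle(H, 27.4) and circle(C, 37.1). With |HC| = 36.48, the foot of the radical line on HC is 9.664 from H and the perpendicular offset is √(27.4² − 9.664²) = 25.64. Taking the left-of-HC solution: F = (32.30, 34.59).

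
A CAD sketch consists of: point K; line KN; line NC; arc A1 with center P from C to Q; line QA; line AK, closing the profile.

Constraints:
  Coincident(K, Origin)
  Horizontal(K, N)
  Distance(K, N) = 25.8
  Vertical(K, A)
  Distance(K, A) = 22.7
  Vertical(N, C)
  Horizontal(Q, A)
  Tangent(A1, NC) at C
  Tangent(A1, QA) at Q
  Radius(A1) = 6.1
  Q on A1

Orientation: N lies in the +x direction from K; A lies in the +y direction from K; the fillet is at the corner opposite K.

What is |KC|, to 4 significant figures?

30.68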